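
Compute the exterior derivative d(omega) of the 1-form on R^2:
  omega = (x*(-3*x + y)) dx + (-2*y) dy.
d(omega) = (-x) dx ∧ dy

For a 1-form omega = sum_i f_i dx_i, the exterior derivative is
  d(omega) = sum_{i < j} (∂f_j/∂x_i - ∂f_i/∂x_j) dx_i ∧ dx_j.
  coefficient of dx ∧ dy: ∂f_2/∂x - ∂f_1/∂y = ∂(-2*y)/∂x - ∂(x*(-3*x + y))/∂y = -x
Assembling: d(omega) = (-x) dx ∧ dy.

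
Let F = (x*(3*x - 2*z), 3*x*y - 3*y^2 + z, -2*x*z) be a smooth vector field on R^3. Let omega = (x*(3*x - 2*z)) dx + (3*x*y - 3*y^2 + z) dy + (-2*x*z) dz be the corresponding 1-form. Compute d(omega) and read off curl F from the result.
d(omega) = (-1) dy ∧ dz + (-2*x + 2*z) dz ∧ dx + (3*y) dx ∧ dy; curl F = (-1, -2*x + 2*z, 3*y)

d omega = sum_{i<j} (∂f_j/∂x_i - ∂f_i/∂x_j) dx_i ∧ dx_j. Under the identification (dy ∧ dz, dz ∧ dx, dx ∧ dy) ↔ (e_x, e_y, e_z), the coefficients are exactly the components of curl F. Compute:
  ∂R/∂y - ∂Q/∂z = (0) - (1) = -1
  ∂P/∂z - ∂R/∂x = (-2*x) - (-2*z) = -2*x + 2*z
  ∂Q/∂x - ∂P/∂y = (3*y) - (0) = 3*y.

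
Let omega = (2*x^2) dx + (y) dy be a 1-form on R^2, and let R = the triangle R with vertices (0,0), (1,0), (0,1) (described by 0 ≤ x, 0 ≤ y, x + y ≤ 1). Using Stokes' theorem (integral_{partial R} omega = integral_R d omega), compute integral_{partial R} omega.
integral_(partial R) omega = 0

Stokes: integral_partial_R omega = integral_R d omega with d omega = (∂Q/∂x - ∂P/∂y) dx ∧ dy.
  ∂Q/∂x = 0
  ∂P/∂y = 0
  integrand = ∂Q/∂x - ∂P/∂y = 0.
Integrating over R: integral_0^1 integral_0^{1-x} (0) dy dx = 0.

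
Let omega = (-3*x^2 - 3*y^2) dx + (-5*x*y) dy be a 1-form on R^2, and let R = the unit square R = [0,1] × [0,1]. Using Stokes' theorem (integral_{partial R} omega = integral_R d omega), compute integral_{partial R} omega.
integral_(partial R) omega = 1/2

Stokes: integral_partial_R omega = integral_R d omega with d omega = (∂Q/∂x - ∂P/∂y) dx ∧ dy.
  ∂Q/∂x = -5*y
  ∂P/∂y = -6*y
  integrand = ∂Q/∂x - ∂P/∂y = y.
Integrating over R: integral_0^1 integral_0^1 (y) dx dy = 1/2.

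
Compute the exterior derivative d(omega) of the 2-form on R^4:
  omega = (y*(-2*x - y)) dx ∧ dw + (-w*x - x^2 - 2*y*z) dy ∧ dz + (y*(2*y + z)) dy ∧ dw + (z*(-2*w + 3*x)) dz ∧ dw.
d(omega) = (2*x + 2*y) dx ∧ dy ∧ dw + (-w - 2*x) dx ∧ dy ∧ dz + (-x - y) dy ∧ dz ∧ dw + (3*z) dx ∧ dz ∧ dw

For a 2-form omega = sum_{i<j} g_{ij} dx_i ∧ dx_j, the exterior derivative is
  d(omega) = sum_{i<j} d(g_{ij}) ∧ dx_i ∧ dx_j = sum_{i<j, k} (∂g_{ij}/∂x_k) dx_k ∧ dx_i ∧ dx_j.
Expand each term, using dx_k ∧ dx_i ∧ dx_j = sgn(permutation) dx_{(a)} ∧ dx_{(b)} ∧ dx_{(c)} with (a < b < c) sorted:
  d(y*(-2*x - y)) includes (∂/∂y)(y*(-2*x - y)) dy = (-2*x - 2*y) dy, which multiplied by dx ∧ dw gives (2*x + 2*y) dx ∧ dy ∧ dw
  d(-w*x - x^2 - 2*y*z) includes (∂/∂x)(-w*x - x^2 - 2*y*z) dx = (-w - 2*x) dx, which multiplied by dy ∧ dz gives (-w - 2*x) dx ∧ dy ∧ dz
  d(-w*x - x^2 - 2*y*z) includes (∂/∂w)(-w*x - x^2 - 2*y*z) dw = (-x) dw, which multiplied by dy ∧ dz gives (-x) dy ∧ dz ∧ dw
  d(y*(2*y + z)) includes (∂/∂z)(y*(2*y + z)) dz = (y) dz, which multiplied by dy ∧ dw gives (-y) dy ∧ dz ∧ dw
  d(z*(-2*w + 3*x)) includes (∂/∂x)(z*(-2*w + 3*x)) dx = (3*z) dx, which multiplied by dz ∧ dw gives (3*z) dx ∧ dz ∧ dw
Collecting like 3-forms: d(omega) = (2*x + 2*y) dx ∧ dy ∧ dw + (-w - 2*x) dx ∧ dy ∧ dz + (-x - y) dy ∧ dz ∧ dw + (3*z) dx ∧ dz ∧ dw.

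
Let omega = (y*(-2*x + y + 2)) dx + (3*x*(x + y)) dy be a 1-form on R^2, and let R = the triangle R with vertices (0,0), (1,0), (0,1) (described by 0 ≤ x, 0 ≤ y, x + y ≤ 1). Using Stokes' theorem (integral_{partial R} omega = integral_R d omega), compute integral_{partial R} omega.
integral_(partial R) omega = 1/2

Stokes: integral_partial_R omega = integral_R d omega with d omega = (∂Q/∂x - ∂P/∂y) dx ∧ dy.
  ∂Q/∂x = 6*x + 3*y
  ∂P/∂y = -2*x + 2*y + 2
  integrand = ∂Q/∂x - ∂P/∂y = 8*x + y - 2.
Integrating over R: integral_0^1 integral_0^{1-x} (8*x + y - 2) dy dx = 1/2.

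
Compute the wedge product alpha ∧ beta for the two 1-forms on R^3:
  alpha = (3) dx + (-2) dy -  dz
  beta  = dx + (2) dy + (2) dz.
alpha ∧ beta = (8) dx ∧ dy + (7) dx ∧ dz + (-2) dy ∧ dz

Distribute the wedge, using dx_i ∧ dx_j = -dx_j ∧ dx_i and dx_i ∧ dx_i = 0. For each pair (i, j) with i < j, the coefficient of dx_i ∧ dx_j in alpha ∧ beta is (alpha_i * beta_j - alpha_j * beta_i). Collecting: alpha ∧ beta = (8) dx ∧ dy + (7) dx ∧ dz + (-2) dy ∧ dz.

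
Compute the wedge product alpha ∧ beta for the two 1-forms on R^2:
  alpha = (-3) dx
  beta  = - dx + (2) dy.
alpha ∧ beta = (-6) dx ∧ dy

Distribute the wedge, using dx_i ∧ dx_j = -dx_j ∧ dx_i and dx_i ∧ dx_i = 0. For each pair (i, j) with i < j, the coefficient of dx_i ∧ dx_j in alpha ∧ beta is (alpha_i * beta_j - alpha_j * beta_i). Collecting: alpha ∧ beta = (-6) dx ∧ dy.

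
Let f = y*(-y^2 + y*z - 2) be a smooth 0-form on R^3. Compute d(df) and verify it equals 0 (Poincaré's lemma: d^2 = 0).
d(df) = 0

Step 1: df = sum_i (∂f/∂x_i) dx_i = (0) dx + (-3*y^2 + 2*y*z - 2) dy + (y^2) dz.
Step 2: Apply d again. Using the 1-form formula, the coefficient of dx ∧ dy in d(df) is ∂^2 f/∂x ∂y - ∂^2 f/∂y ∂x = (0) - (0) = 0 (equality of mixed partials for smooth f).
Similarly for dx ∧ dz and dy ∧ dz — all coefficients vanish. So d(df) = 0.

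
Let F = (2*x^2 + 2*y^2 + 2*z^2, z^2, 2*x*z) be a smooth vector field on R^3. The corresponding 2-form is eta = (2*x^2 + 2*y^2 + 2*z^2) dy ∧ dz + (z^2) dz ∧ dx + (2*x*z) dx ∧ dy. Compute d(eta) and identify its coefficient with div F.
d(eta) = (6*x) dx ∧ dy ∧ dz; div F = 6*x

For a 2-form in R^3 of the form above, applying d gives a 3-form with coefficient ∂P/∂x + ∂Q/∂y + ∂R/∂z:
  ∂P/∂x = 4*x
  ∂Q/∂y = 0
  ∂R/∂z = 2*x
Sum = 6*x, which is exactly div F.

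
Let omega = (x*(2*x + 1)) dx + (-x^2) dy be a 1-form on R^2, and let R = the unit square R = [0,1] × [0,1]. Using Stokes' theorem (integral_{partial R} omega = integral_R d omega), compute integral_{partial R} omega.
integral_(partial R) omega = -1

Stokes: integral_partial_R omega = integral_R d omega with d omega = (∂Q/∂x - ∂P/∂y) dx ∧ dy.
  ∂Q/∂x = -2*x
  ∂P/∂y = 0
  integrand = ∂Q/∂x - ∂P/∂y = -2*x.
Integrating over R: integral_0^1 integral_0^1 (-2*x) dx dy = -1.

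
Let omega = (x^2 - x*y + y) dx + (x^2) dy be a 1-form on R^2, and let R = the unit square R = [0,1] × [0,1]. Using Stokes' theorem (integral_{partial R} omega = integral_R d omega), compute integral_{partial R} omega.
integral_(partial R) omega = 1/2

Stokes: integral_partial_R omega = integral_R d omega with d omega = (∂Q/∂x - ∂P/∂y) dx ∧ dy.
  ∂Q/∂x = 2*x
  ∂P/∂y = 1 - x
  integrand = ∂Q/∂x - ∂P/∂y = 3*x - 1.
Integrating over R: integral_0^1 integral_0^1 (3*x - 1) dx dy = 1/2.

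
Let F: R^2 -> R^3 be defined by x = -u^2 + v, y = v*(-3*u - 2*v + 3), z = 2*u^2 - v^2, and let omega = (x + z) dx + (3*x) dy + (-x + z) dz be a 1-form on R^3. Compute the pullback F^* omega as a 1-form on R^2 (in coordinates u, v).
F^* omega = (10*u^3 + 9*u^2*v - 2*u*v^2 - 6*u*v - 9*v^2) du + (9*u^3 + 6*u^2*v - 8*u^2 - 9*u*v + 2*v^3 - 11*v^2 + 10*v) dv

Using F^*(f dg) = (f ∘ F) d(g ∘ F), substitute each coordinate x_i by F_i(u, v) in f_i, and replace dx_i by d F_i = (∂F_i/∂u) du + (∂F_i/∂v) dv.
  For the x component: f_1(F) = u^2 - v^2 + v; d F_1 = (-2*u) du + (1) dv
  For the y component: f_2(F) = -3*u^2 + 3*v; d F_2 = (-3*v) du + (-3*u - 4*v + 3) dv
  For the z component: f_3(F) = 3*u^2 - v^2 - v; d F_3 = (4*u) du + (-2*v) dv
Combining and collecting du, dv coefficients:
  coeff of du: 10*u^3 + 9*u^2*v - 2*u*v^2 - 6*u*v - 9*v^2
  coeff of dv: 9*u^3 + 6*u^2*v - 8*u^2 - 9*u*v + 2*v^3 - 11*v^2 + 10*v
F^* omega = (10*u^3 + 9*u^2*v - 2*u*v^2 - 6*u*v - 9*v^2) du + (9*u^3 + 6*u^2*v - 8*u^2 - 9*u*v + 2*v^3 - 11*v^2 + 10*v) dv.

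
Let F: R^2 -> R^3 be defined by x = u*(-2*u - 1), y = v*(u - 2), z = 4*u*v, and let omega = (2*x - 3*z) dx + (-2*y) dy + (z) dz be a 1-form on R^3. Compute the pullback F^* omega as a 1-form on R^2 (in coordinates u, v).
F^* omega = (16*u^3 + 48*u^2*v + 12*u^2 + 14*u*v^2 + 12*u*v + 2*u + 4*v^2) du + (2*v*(7*u^2 + 4*u - 4)) dv

Using F^*(f dg) = (f ∘ F) d(g ∘ F), substitute each coordinate x_i by F_i(u, v) in f_i, and replace dx_i by d F_i = (∂F_i/∂u) du + (∂F_i/∂v) dv.
  For the x component: f_1(F) = 2*u*(-2*u - 6*v - 1); d F_1 = (-4*u - 1) du + (0) dv
  For the y component: f_2(F) = 2*v*(2 - u); d F_2 = (v) du + (u - 2) dv
  For the z component: f_3(F) = 4*u*v; d F_3 = (4*v) du + (4*u) dv
Combining and collecting du, dv coefficients:
  coeff of du: 16*u^3 + 48*u^2*v + 12*u^2 + 14*u*v^2 + 12*u*v + 2*u + 4*v^2
  coeff of dv: 2*v*(7*u^2 + 4*u - 4)
F^* omega = (16*u^3 + 48*u^2*v + 12*u^2 + 14*u*v^2 + 12*u*v + 2*u + 4*v^2) du + (2*v*(7*u^2 + 4*u - 4)) dv.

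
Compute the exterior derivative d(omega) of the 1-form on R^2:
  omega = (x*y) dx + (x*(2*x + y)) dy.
d(omega) = (3*x + y) dx ∧ dy

For a 1-form omega = sum_i f_i dx_i, the exterior derivative is
  d(omega) = sum_{i < j} (∂f_j/∂x_i - ∂f_i/∂x_j) dx_i ∧ dx_j.
  coefficient of dx ∧ dy: ∂f_2/∂x - ∂f_1/∂y = ∂(x*(2*x + y))/∂x - ∂(x*y)/∂y = 3*x + y
Assembling: d(omega) = (3*x + y) dx ∧ dy.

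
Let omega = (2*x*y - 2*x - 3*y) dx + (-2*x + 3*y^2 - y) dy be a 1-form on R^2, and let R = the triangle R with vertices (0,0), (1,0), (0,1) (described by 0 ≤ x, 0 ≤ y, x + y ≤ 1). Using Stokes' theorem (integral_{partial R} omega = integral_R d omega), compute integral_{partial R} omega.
integral_(partial R) omega = 1/6

Stokes: integral_partial_R omega = integral_R d omega with d omega = (∂Q/∂x - ∂P/∂y) dx ∧ dy.
  ∂Q/∂x = -2
  ∂P/∂y = 2*x - 3
  integrand = ∂Q/∂x - ∂P/∂y = 1 - 2*x.
Integrating over R: integral_0^1 integral_0^{1-x} (1 - 2*x) dy dx = 1/6.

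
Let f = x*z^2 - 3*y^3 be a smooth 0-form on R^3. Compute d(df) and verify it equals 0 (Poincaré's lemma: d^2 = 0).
d(df) = 0

Step 1: df = sum_i (∂f/∂x_i) dx_i = (z^2) dx + (-9*y^2) dy + (2*x*z) dz.
Step 2: Apply d again. Using the 1-form formula, the coefficient of dx ∧ dy in d(df) is ∂^2 f/∂x ∂y - ∂^2 f/∂y ∂x = (0) - (0) = 0 (equality of mixed partials for smooth f).
Similarly for dx ∧ dz and dy ∧ dz — all coefficients vanish. So d(df) = 0.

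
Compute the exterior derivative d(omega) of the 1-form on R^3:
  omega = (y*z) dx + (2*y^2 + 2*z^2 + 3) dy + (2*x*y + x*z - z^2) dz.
d(omega) = (-z) dx ∧ dy + (y + z) dx ∧ dz + (2*x - 4*z) dy ∧ dz

For a 1-form omega = sum_i f_i dx_i, the exterior derivative is
  d(omega) = sum_{i < j} (∂f_j/∂x_i - ∂f_i/∂x_j) dx_i ∧ dx_j.
  coefficient of dx ∧ dy: ∂f_2/∂x - ∂f_1/∂y = ∂(2*y^2 + 2*z^2 + 3)/∂x - ∂(y*z)/∂y = -z
  coefficient of dx ∧ dz: ∂f_3/∂x - ∂f_1/∂z = ∂(2*x*y + x*z - z^2)/∂x - ∂(y*z)/∂z = y + z
  coefficient of dy ∧ dz: ∂f_3/∂y - ∂f_2/∂z = ∂(2*x*y + x*z - z^2)/∂y - ∂(2*y^2 + 2*z^2 + 3)/∂z = 2*x - 4*z
Assembling: d(omega) = (-z) dx ∧ dy + (y + z) dx ∧ dz + (2*x - 4*z) dy ∧ dz.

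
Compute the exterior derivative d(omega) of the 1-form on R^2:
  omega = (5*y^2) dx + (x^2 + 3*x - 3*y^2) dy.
d(omega) = (2*x - 10*y + 3) dx ∧ dy

For a 1-form omega = sum_i f_i dx_i, the exterior derivative is
  d(omega) = sum_{i < j} (∂f_j/∂x_i - ∂f_i/∂x_j) dx_i ∧ dx_j.
  coefficient of dx ∧ dy: ∂f_2/∂x - ∂f_1/∂y = ∂(x^2 + 3*x - 3*y^2)/∂x - ∂(5*y^2)/∂y = 2*x - 10*y + 3
Assembling: d(omega) = (2*x - 10*y + 3) dx ∧ dy.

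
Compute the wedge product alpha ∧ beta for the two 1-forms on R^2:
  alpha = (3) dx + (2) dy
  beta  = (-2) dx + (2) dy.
alpha ∧ beta = (10) dx ∧ dy

Distribute the wedge, using dx_i ∧ dx_j = -dx_j ∧ dx_i and dx_i ∧ dx_i = 0. For each pair (i, j) with i < j, the coefficient of dx_i ∧ dx_j in alpha ∧ beta is (alpha_i * beta_j - alpha_j * beta_i). Collecting: alpha ∧ beta = (10) dx ∧ dy.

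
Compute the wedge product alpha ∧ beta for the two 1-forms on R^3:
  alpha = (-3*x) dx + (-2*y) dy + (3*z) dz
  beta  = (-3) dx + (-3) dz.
alpha ∧ beta = (9*x + 9*z) dx ∧ dz + (-6*y) dx ∧ dy + (6*y) dy ∧ dz

Distribute the wedge, using dx_i ∧ dx_j = -dx_j ∧ dx_i and dx_i ∧ dx_i = 0. For each pair (i, j) with i < j, the coefficient of dx_i ∧ dx_j in alpha ∧ beta is (alpha_i * beta_j - alpha_j * beta_i). Collecting: alpha ∧ beta = (9*x + 9*z) dx ∧ dz + (-6*y) dx ∧ dy + (6*y) dy ∧ dz.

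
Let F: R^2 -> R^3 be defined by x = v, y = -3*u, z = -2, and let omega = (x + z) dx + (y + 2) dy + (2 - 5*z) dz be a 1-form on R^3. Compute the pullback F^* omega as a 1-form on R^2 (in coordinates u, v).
F^* omega = (9*u - 6) du + (v - 2) dv

Using F^*(f dg) = (f ∘ F) d(g ∘ F), substitute each coordinate x_i by F_i(u, v) in f_i, and replace dx_i by d F_i = (∂F_i/∂u) du + (∂F_i/∂v) dv.
  For the x component: f_1(F) = v - 2; d F_1 = (0) du + (1) dv
  For the y component: f_2(F) = 2 - 3*u; d F_2 = (-3) du + (0) dv
  For the z component: f_3(F) = 12; d F_3 = (0) du + (0) dv
Combining and collecting du, dv coefficients:
  coeff of du: 9*u - 6
  coeff of dv: v - 2
F^* omega = (9*u - 6) du + (v - 2) dv.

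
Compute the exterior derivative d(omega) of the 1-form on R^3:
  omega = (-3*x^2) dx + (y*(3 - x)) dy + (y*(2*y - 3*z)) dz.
d(omega) = (-y) dx ∧ dy + (4*y - 3*z) dy ∧ dz

For a 1-form omega = sum_i f_i dx_i, the exterior derivative is
  d(omega) = sum_{i < j} (∂f_j/∂x_i - ∂f_i/∂x_j) dx_i ∧ dx_j.
  coefficient of dx ∧ dy: ∂f_2/∂x - ∂f_1/∂y = ∂(y*(3 - x))/∂x - ∂(-3*x^2)/∂y = -y
  coefficient of dy ∧ dz: ∂f_3/∂y - ∂f_2/∂z = ∂(y*(2*y - 3*z))/∂y - ∂(y*(3 - x))/∂z = 4*y - 3*z
Assembling: d(omega) = (-y) dx ∧ dy + (4*y - 3*z) dy ∧ dz.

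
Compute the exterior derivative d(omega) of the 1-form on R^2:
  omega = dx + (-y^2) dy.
d(omega) = 0

For a 1-form omega = sum_i f_i dx_i, the exterior derivative is
  d(omega) = sum_{i < j} (∂f_j/∂x_i - ∂f_i/∂x_j) dx_i ∧ dx_j.

Assembling: d(omega) = 0.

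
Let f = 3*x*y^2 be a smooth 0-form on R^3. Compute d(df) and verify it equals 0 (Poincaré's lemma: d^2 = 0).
d(df) = 0

Step 1: df = sum_i (∂f/∂x_i) dx_i = (3*y^2) dx + (6*x*y) dy + (0) dz.
Step 2: Apply d again. Using the 1-form formula, the coefficient of dx ∧ dy in d(df) is ∂^2 f/∂x ∂y - ∂^2 f/∂y ∂x = (6*y) - (6*y) = 0 (equality of mixed partials for smooth f).
Similarly for dx ∧ dz and dy ∧ dz — all coefficients vanish. So d(df) = 0.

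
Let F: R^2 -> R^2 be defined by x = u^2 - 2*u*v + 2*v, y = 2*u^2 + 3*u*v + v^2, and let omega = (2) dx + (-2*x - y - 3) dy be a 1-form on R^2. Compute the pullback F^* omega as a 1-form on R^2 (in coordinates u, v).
F^* omega = (-16*u^3 - 8*u^2*v - u*v^2 - 16*u*v - 8*u - 3*v^3 - 12*v^2 - 13*v) du + (-12*u^3 - 5*u^2*v - u*v^2 - 12*u*v - 13*u - 2*v^3 - 8*v^2 - 6*v + 4) dv

Using F^*(f dg) = (f ∘ F) d(g ∘ F), substitute each coordinate x_i by F_i(u, v) in f_i, and replace dx_i by d F_i = (∂F_i/∂u) du + (∂F_i/∂v) dv.
  For the x component: f_1(F) = 2; d F_1 = (2*u - 2*v) du + (2 - 2*u) dv
  For the y component: f_2(F) = -4*u^2 + u*v - v^2 - 4*v - 3; d F_2 = (4*u + 3*v) du + (3*u + 2*v) dv
Combining and collecting du, dv coefficients:
  coeff of du: -16*u^3 - 8*u^2*v - u*v^2 - 16*u*v - 8*u - 3*v^3 - 12*v^2 - 13*v
  coeff of dv: -12*u^3 - 5*u^2*v - u*v^2 - 12*u*v - 13*u - 2*v^3 - 8*v^2 - 6*v + 4
F^* omega = (-16*u^3 - 8*u^2*v - u*v^2 - 16*u*v - 8*u - 3*v^3 - 12*v^2 - 13*v) du + (-12*u^3 - 5*u^2*v - u*v^2 - 12*u*v - 13*u - 2*v^3 - 8*v^2 - 6*v + 4) dv.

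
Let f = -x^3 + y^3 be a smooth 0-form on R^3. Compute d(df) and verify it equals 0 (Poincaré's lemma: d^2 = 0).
d(df) = 0

Step 1: df = sum_i (∂f/∂x_i) dx_i = (-3*x^2) dx + (3*y^2) dy + (0) dz.
Step 2: Apply d again. Using the 1-form formula, the coefficient of dx ∧ dy in d(df) is ∂^2 f/∂x ∂y - ∂^2 f/∂y ∂x = (0) - (0) = 0 (equality of mixed partials for smooth f).
Similarly for dx ∧ dz and dy ∧ dz — all coefficients vanish. So d(df) = 0.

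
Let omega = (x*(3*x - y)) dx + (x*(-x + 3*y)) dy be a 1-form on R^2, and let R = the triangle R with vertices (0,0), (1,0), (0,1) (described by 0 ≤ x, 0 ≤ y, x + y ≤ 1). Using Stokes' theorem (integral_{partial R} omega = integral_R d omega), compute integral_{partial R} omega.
integral_(partial R) omega = 1/3

Stokes: integral_partial_R omega = integral_R d omega with d omega = (∂Q/∂x - ∂P/∂y) dx ∧ dy.
  ∂Q/∂x = -2*x + 3*y
  ∂P/∂y = -x
  integrand = ∂Q/∂x - ∂P/∂y = -x + 3*y.
Integrating over R: integral_0^1 integral_0^{1-x} (-x + 3*y) dy dx = 1/3.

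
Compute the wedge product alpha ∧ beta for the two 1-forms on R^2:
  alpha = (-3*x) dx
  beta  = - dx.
alpha ∧ beta = 0

Distribute the wedge, using dx_i ∧ dx_j = -dx_j ∧ dx_i and dx_i ∧ dx_i = 0. For each pair (i, j) with i < j, the coefficient of dx_i ∧ dx_j in alpha ∧ beta is (alpha_i * beta_j - alpha_j * beta_i). Collecting: alpha ∧ beta = 0.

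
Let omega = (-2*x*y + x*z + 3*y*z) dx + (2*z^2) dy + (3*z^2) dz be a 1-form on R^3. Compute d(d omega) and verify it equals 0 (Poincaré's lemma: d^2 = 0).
d(d omega) = 0

Step 1: d omega = sum_{i<j} (∂f_j/∂x_i - ∂f_i/∂x_j) dx_i ∧ dx_j:
  coeff of dx ∧ dy: 2*x - 3*z
  coeff of dx ∧ dz: -x - 3*y
  coeff of dy ∧ dz: -4*z
Step 2: Apply d again to each 2-form coefficient. The only possible 3-form in R^3 is dx ∧ dy ∧ dz, with coefficient
  ∂(coeff of dy∧dz)/∂x - ∂(coeff of dx∧dz)/∂y + ∂(coeff of dx∧dy)/∂z
  = ∂/∂x (-4*z) - ∂/∂y (-x - 3*y) + ∂/∂z (2*x - 3*z).
Each of these terms simplifies to sums of mixed partials that cancel in pairs. The result is 0 (by equality of mixed partials for smooth functions — Schwarz / Clairaut).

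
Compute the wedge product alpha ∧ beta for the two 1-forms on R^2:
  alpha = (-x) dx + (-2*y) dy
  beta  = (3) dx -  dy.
alpha ∧ beta = (x + 6*y) dx ∧ dy

Distribute the wedge, using dx_i ∧ dx_j = -dx_j ∧ dx_i and dx_i ∧ dx_i = 0. For each pair (i, j) with i < j, the coefficient of dx_i ∧ dx_j in alpha ∧ beta is (alpha_i * beta_j - alpha_j * beta_i). Collecting: alpha ∧ beta = (x + 6*y) dx ∧ dy.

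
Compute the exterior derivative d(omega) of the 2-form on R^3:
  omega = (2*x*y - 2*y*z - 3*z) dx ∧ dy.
d(omega) = (-2*y - 3) dx ∧ dy ∧ dz

For a 2-form omega = sum_{i<j} g_{ij} dx_i ∧ dx_j, the exterior derivative is
  d(omega) = sum_{i<j} d(g_{ij}) ∧ dx_i ∧ dx_j = sum_{i<j, k} (∂g_{ij}/∂x_k) dx_k ∧ dx_i ∧ dx_j.
Expand each term, using dx_k ∧ dx_i ∧ dx_j = sgn(permutation) dx_{(a)} ∧ dx_{(b)} ∧ dx_{(c)} with (a < b < c) sorted:
  d(2*x*y - 2*y*z - 3*z) includes (∂/∂z)(2*x*y - 2*y*z - 3*z) dz = (-2*y - 3) dz, which multiplied by dx ∧ dy gives (-2*y - 3) dx ∧ dy ∧ dz
Collecting like 3-forms: d(omega) = (-2*y - 3) dx ∧ dy ∧ dz.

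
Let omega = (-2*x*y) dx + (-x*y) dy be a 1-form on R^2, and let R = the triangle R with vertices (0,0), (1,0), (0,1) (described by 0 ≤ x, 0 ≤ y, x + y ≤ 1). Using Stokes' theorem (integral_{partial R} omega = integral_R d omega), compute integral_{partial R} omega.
integral_(partial R) omega = 1/6

Stokes: integral_partial_R omega = integral_R d omega with d omega = (∂Q/∂x - ∂P/∂y) dx ∧ dy.
  ∂Q/∂x = -y
  ∂P/∂y = -2*x
  integrand = ∂Q/∂x - ∂P/∂y = 2*x - y.
Integrating over R: integral_0^1 integral_0^{1-x} (2*x - y) dy dx = 1/6.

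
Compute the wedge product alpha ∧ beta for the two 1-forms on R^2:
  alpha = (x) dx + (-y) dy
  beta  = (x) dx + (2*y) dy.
alpha ∧ beta = (3*x*y) dx ∧ dy

Distribute the wedge, using dx_i ∧ dx_j = -dx_j ∧ dx_i and dx_i ∧ dx_i = 0. For each pair (i, j) with i < j, the coefficient of dx_i ∧ dx_j in alpha ∧ beta is (alpha_i * beta_j - alpha_j * beta_i). Collecting: alpha ∧ beta = (3*x*y) dx ∧ dy.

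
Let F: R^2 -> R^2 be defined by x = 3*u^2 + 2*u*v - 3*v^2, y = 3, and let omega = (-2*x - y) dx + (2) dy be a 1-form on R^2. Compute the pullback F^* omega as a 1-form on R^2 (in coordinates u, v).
F^* omega = (-36*u^3 - 36*u^2*v + 28*u*v^2 - 18*u + 12*v^3 - 6*v) du + (-12*u^3 + 28*u^2*v + 36*u*v^2 - 6*u - 36*v^3 + 18*v) dv

Using F^*(f dg) = (f ∘ F) d(g ∘ F), substitute each coordinate x_i by F_i(u, v) in f_i, and replace dx_i by d F_i = (∂F_i/∂u) du + (∂F_i/∂v) dv.
  For the x component: f_1(F) = -6*u^2 - 4*u*v + 6*v^2 - 3; d F_1 = (6*u + 2*v) du + (2*u - 6*v) dv
  For the y component: f_2(F) = 2; d F_2 = (0) du + (0) dv
Combining and collecting du, dv coefficients:
  coeff of du: -36*u^3 - 36*u^2*v + 28*u*v^2 - 18*u + 12*v^3 - 6*v
  coeff of dv: -12*u^3 + 28*u^2*v + 36*u*v^2 - 6*u - 36*v^3 + 18*v
F^* omega = (-36*u^3 - 36*u^2*v + 28*u*v^2 - 18*u + 12*v^3 - 6*v) du + (-12*u^3 + 28*u^2*v + 36*u*v^2 - 6*u - 36*v^3 + 18*v) dv.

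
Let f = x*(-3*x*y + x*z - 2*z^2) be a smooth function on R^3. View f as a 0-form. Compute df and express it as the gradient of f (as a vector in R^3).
df = (-6*x*y + 2*x*z - 2*z^2) dx + (-3*x^2) dy + (x*(x - 4*z)) dz; grad f = (-6*x*y + 2*x*z - 2*z^2, -3*x^2, x*(x - 4*z))

For a 0-form f, d f = (∂f/∂x) dx + (∂f/∂y) dy + (∂f/∂z) dz. The components of the vector representation are exactly the entries of grad f in Cartesian coordinates:
  ∂f/∂x = -6*x*y + 2*x*z - 2*z^2
  ∂f/∂y = -3*x^2
  ∂f/∂z = x*(x - 4*z).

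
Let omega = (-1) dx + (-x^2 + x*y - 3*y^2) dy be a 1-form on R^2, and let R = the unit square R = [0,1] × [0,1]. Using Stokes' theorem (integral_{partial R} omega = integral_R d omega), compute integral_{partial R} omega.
integral_(partial R) omega = -1/2

Stokes: integral_partial_R omega = integral_R d omega with d omega = (∂Q/∂x - ∂P/∂y) dx ∧ dy.
  ∂Q/∂x = -2*x + y
  ∂P/∂y = 0
  integrand = ∂Q/∂x - ∂P/∂y = -2*x + y.
Integrating over R: integral_0^1 integral_0^1 (-2*x + y) dx dy = -1/2.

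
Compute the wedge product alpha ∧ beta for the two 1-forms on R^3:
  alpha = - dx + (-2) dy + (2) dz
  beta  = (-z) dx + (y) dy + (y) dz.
alpha ∧ beta = (-y - 2*z) dx ∧ dy + (-y + 2*z) dx ∧ dz + (-4*y) dy ∧ dz

Distribute the wedge, using dx_i ∧ dx_j = -dx_j ∧ dx_i and dx_i ∧ dx_i = 0. For each pair (i, j) with i < j, the coefficient of dx_i ∧ dx_j in alpha ∧ beta is (alpha_i * beta_j - alpha_j * beta_i). Collecting: alpha ∧ beta = (-y - 2*z) dx ∧ dy + (-y + 2*z) dx ∧ dz + (-4*y) dy ∧ dz.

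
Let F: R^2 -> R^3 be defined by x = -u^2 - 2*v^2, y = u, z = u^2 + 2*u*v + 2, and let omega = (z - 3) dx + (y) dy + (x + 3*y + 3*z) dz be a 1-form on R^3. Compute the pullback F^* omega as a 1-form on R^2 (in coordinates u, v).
F^* omega = (2*u^3 + 12*u^2*v + 6*u^2 + 8*u*v^2 + 6*u*v + 15*u - 4*v^3 + 12*v) du + (4*u^3 + 8*u^2*v + 6*u^2 - 12*u*v^2 + 12*u + 4*v) dv

Using F^*(f dg) = (f ∘ F) d(g ∘ F), substitute each coordinate x_i by F_i(u, v) in f_i, and replace dx_i by d F_i = (∂F_i/∂u) du + (∂F_i/∂v) dv.
  For the x component: f_1(F) = u^2 + 2*u*v - 1; d F_1 = (-2*u) du + (-4*v) dv
  For the y component: f_2(F) = u; d F_2 = (1) du + (0) dv
  For the z component: f_3(F) = 2*u^2 + 6*u*v + 3*u - 2*v^2 + 6; d F_3 = (2*u + 2*v) du + (2*u) dv
Combining and collecting du, dv coefficients:
  coeff of du: 2*u^3 + 12*u^2*v + 6*u^2 + 8*u*v^2 + 6*u*v + 15*u - 4*v^3 + 12*v
  coeff of dv: 4*u^3 + 8*u^2*v + 6*u^2 - 12*u*v^2 + 12*u + 4*v
F^* omega = (2*u^3 + 12*u^2*v + 6*u^2 + 8*u*v^2 + 6*u*v + 15*u - 4*v^3 + 12*v) du + (4*u^3 + 8*u^2*v + 6*u^2 - 12*u*v^2 + 12*u + 4*v) dv.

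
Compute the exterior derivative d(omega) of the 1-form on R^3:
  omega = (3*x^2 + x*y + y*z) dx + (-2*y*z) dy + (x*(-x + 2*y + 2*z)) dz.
d(omega) = (-x - z) dx ∧ dy + (-2*x + y + 2*z) dx ∧ dz + (2*x + 2*y) dy ∧ dz

For a 1-form omega = sum_i f_i dx_i, the exterior derivative is
  d(omega) = sum_{i < j} (∂f_j/∂x_i - ∂f_i/∂x_j) dx_i ∧ dx_j.
  coefficient of dx ∧ dy: ∂f_2/∂x - ∂f_1/∂y = ∂(-2*y*z)/∂x - ∂(3*x^2 + x*y + y*z)/∂y = -x - z
  coefficient of dx ∧ dz: ∂f_3/∂x - ∂f_1/∂z = ∂(x*(-x + 2*y + 2*z))/∂x - ∂(3*x^2 + x*y + y*z)/∂z = -2*x + y + 2*z
  coefficient of dy ∧ dz: ∂f_3/∂y - ∂f_2/∂z = ∂(x*(-x + 2*y + 2*z))/∂y - ∂(-2*y*z)/∂z = 2*x + 2*y
Assembling: d(omega) = (-x - z) dx ∧ dy + (-2*x + y + 2*z) dx ∧ dz + (2*x + 2*y) dy ∧ dz.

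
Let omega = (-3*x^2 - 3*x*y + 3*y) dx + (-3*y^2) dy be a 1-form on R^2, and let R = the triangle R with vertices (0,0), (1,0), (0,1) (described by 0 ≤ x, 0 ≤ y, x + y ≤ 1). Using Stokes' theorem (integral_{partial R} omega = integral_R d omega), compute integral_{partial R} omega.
integral_(partial R) omega = -1

Stokes: integral_partial_R omega = integral_R d omega with d omega = (∂Q/∂x - ∂P/∂y) dx ∧ dy.
  ∂Q/∂x = 0
  ∂P/∂y = 3 - 3*x
  integrand = ∂Q/∂x - ∂P/∂y = 3*x - 3.
Integrating over R: integral_0^1 integral_0^{1-x} (3*x - 3) dy dx = -1.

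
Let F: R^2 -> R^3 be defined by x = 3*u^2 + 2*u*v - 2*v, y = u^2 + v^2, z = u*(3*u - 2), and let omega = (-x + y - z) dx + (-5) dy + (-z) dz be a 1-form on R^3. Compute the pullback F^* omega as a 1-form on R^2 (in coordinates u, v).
F^* omega = (-48*u^3 - 22*u^2*v + 30*u^2 + 2*u*v^2 + 16*u*v - 14*u + 2*v^3 + 4*v^2) du + (-10*u^3 - 4*u^2*v + 14*u^2 + 2*u*v^2 + 8*u*v - 4*u - 2*v^2 - 14*v) dv

Using F^*(f dg) = (f ∘ F) d(g ∘ F), substitute each coordinate x_i by F_i(u, v) in f_i, and replace dx_i by d F_i = (∂F_i/∂u) du + (∂F_i/∂v) dv.
  For the x component: f_1(F) = -5*u^2 - 2*u*v + 2*u + v^2 + 2*v; d F_1 = (6*u + 2*v) du + (2*u - 2) dv
  For the y component: f_2(F) = -5; d F_2 = (2*u) du + (2*v) dv
  For the z component: f_3(F) = u*(2 - 3*u); d F_3 = (6*u - 2) du + (0) dv
Combining and collecting du, dv coefficients:
  coeff of du: -48*u^3 - 22*u^2*v + 30*u^2 + 2*u*v^2 + 16*u*v - 14*u + 2*v^3 + 4*v^2
  coeff of dv: -10*u^3 - 4*u^2*v + 14*u^2 + 2*u*v^2 + 8*u*v - 4*u - 2*v^2 - 14*v
F^* omega = (-48*u^3 - 22*u^2*v + 30*u^2 + 2*u*v^2 + 16*u*v - 14*u + 2*v^3 + 4*v^2) du + (-10*u^3 - 4*u^2*v + 14*u^2 + 2*u*v^2 + 8*u*v - 4*u - 2*v^2 - 14*v) dv.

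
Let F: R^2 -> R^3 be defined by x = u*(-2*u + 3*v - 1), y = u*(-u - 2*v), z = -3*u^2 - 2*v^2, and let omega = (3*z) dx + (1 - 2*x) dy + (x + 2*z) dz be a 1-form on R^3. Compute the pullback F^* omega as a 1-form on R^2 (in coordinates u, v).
F^* omega = (76*u^3 - 41*u^2*v + 11*u^2 + 60*u*v^2 - 4*u*v - 2*u - 18*v^3 + 6*v^2 - 2*v) du + (-35*u^3 + 44*u^2*v - 4*u^2 - 30*u*v^2 + 4*u*v - 2*u + 16*v^3) dv

Using F^*(f dg) = (f ∘ F) d(g ∘ F), substitute each coordinate x_i by F_i(u, v) in f_i, and replace dx_i by d F_i = (∂F_i/∂u) du + (∂F_i/∂v) dv.
  For the x component: f_1(F) = -9*u^2 - 6*v^2; d F_1 = (-4*u + 3*v - 1) du + (3*u) dv
  For the y component: f_2(F) = 4*u^2 - 6*u*v + 2*u + 1; d F_2 = (-2*u - 2*v) du + (-2*u) dv
  For the z component: f_3(F) = -8*u^2 + 3*u*v - u - 4*v^2; d F_3 = (-6*u) du + (-4*v) dv
Combining and collecting du, dv coefficients:
  coeff of du: 76*u^3 - 41*u^2*v + 11*u^2 + 60*u*v^2 - 4*u*v - 2*u - 18*v^3 + 6*v^2 - 2*v
  coeff of dv: -35*u^3 + 44*u^2*v - 4*u^2 - 30*u*v^2 + 4*u*v - 2*u + 16*v^3
F^* omega = (76*u^3 - 41*u^2*v + 11*u^2 + 60*u*v^2 - 4*u*v - 2*u - 18*v^3 + 6*v^2 - 2*v) du + (-35*u^3 + 44*u^2*v - 4*u^2 - 30*u*v^2 + 4*u*v - 2*u + 16*v^3) dv.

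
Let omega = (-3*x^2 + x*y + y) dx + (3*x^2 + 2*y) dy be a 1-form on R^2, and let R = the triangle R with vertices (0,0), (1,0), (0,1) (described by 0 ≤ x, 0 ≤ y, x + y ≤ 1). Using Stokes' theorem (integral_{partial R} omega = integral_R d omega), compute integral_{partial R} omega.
integral_(partial R) omega = 1/3

Stokes: integral_partial_R omega = integral_R d omega with d omega = (∂Q/∂x - ∂P/∂y) dx ∧ dy.
  ∂Q/∂x = 6*x
  ∂P/∂y = x + 1
  integrand = ∂Q/∂x - ∂P/∂y = 5*x - 1.
Integrating over R: integral_0^1 integral_0^{1-x} (5*x - 1) dy dx = 1/3.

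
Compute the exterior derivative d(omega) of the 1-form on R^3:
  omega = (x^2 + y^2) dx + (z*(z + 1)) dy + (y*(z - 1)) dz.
d(omega) = (-2*y) dx ∧ dy + (-z - 2) dy ∧ dz

For a 1-form omega = sum_i f_i dx_i, the exterior derivative is
  d(omega) = sum_{i < j} (∂f_j/∂x_i - ∂f_i/∂x_j) dx_i ∧ dx_j.
  coefficient of dx ∧ dy: ∂f_2/∂x - ∂f_1/∂y = ∂(z*(z + 1))/∂x - ∂(x^2 + y^2)/∂y = -2*y
  coefficient of dy ∧ dz: ∂f_3/∂y - ∂f_2/∂z = ∂(y*(z - 1))/∂y - ∂(z*(z + 1))/∂z = -z - 2
Assembling: d(omega) = (-2*y) dx ∧ dy + (-z - 2) dy ∧ dz.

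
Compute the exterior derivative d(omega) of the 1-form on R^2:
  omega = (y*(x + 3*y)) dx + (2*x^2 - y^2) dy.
d(omega) = (3*x - 6*y) dx ∧ dy

For a 1-form omega = sum_i f_i dx_i, the exterior derivative is
  d(omega) = sum_{i < j} (∂f_j/∂x_i - ∂f_i/∂x_j) dx_i ∧ dx_j.
  coefficient of dx ∧ dy: ∂f_2/∂x - ∂f_1/∂y = ∂(2*x^2 - y^2)/∂x - ∂(y*(x + 3*y))/∂y = 3*x - 6*y
Assembling: d(omega) = (3*x - 6*y) dx ∧ dy.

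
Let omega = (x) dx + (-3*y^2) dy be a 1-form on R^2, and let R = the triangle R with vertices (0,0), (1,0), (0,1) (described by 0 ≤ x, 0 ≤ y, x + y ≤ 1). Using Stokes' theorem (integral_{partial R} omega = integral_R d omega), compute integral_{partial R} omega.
integral_(partial R) omega = 0

Stokes: integral_partial_R omega = integral_R d omega with d omega = (∂Q/∂x - ∂P/∂y) dx ∧ dy.
  ∂Q/∂x = 0
  ∂P/∂y = 0
  integrand = ∂Q/∂x - ∂P/∂y = 0.
Integrating over R: integral_0^1 integral_0^{1-x} (0) dy dx = 0.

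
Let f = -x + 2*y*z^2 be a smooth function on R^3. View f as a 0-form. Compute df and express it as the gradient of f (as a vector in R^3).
df = (-1) dx + (2*z^2) dy + (4*y*z) dz; grad f = (-1, 2*z^2, 4*y*z)

For a 0-form f, d f = (∂f/∂x) dx + (∂f/∂y) dy + (∂f/∂z) dz. The components of the vector representation are exactly the entries of grad f in Cartesian coordinates:
  ∂f/∂x = -1
  ∂f/∂y = 2*z^2
  ∂f/∂z = 4*y*z.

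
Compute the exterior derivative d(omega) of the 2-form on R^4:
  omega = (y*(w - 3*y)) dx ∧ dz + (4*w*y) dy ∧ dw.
d(omega) = (-w + 6*y) dx ∧ dy ∧ dz + (y) dx ∧ dz ∧ dw

For a 2-form omega = sum_{i<j} g_{ij} dx_i ∧ dx_j, the exterior derivative is
  d(omega) = sum_{i<j} d(g_{ij}) ∧ dx_i ∧ dx_j = sum_{i<j, k} (∂g_{ij}/∂x_k) dx_k ∧ dx_i ∧ dx_j.
Expand each term, using dx_k ∧ dx_i ∧ dx_j = sgn(permutation) dx_{(a)} ∧ dx_{(b)} ∧ dx_{(c)} with (a < b < c) sorted:
  d(y*(w - 3*y)) includes (∂/∂y)(y*(w - 3*y)) dy = (w - 6*y) dy, which multiplied by dx ∧ dz gives (-w + 6*y) dx ∧ dy ∧ dz
  d(y*(w - 3*y)) includes (∂/∂w)(y*(w - 3*y)) dw = (y) dw, which multiplied by dx ∧ dz gives (y) dx ∧ dz ∧ dw
Collecting like 3-forms: d(omega) = (-w + 6*y) dx ∧ dy ∧ dz + (y) dx ∧ dz ∧ dw.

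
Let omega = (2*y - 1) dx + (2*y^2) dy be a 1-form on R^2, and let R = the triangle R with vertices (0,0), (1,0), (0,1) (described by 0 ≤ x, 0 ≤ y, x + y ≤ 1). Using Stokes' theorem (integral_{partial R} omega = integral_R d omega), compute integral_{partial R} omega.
integral_(partial R) omega = -1

Stokes: integral_partial_R omega = integral_R d omega with d omega = (∂Q/∂x - ∂P/∂y) dx ∧ dy.
  ∂Q/∂x = 0
  ∂P/∂y = 2
  integrand = ∂Q/∂x - ∂P/∂y = -2.
Integrating over R: integral_0^1 integral_0^{1-x} (-2) dy dx = -1.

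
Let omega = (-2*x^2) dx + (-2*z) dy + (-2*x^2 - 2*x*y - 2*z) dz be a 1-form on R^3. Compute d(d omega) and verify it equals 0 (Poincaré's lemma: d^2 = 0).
d(d omega) = 0

Step 1: d omega = sum_{i<j} (∂f_j/∂x_i - ∂f_i/∂x_j) dx_i ∧ dx_j:
  coeff of dx ∧ dy: 0
  coeff of dx ∧ dz: -4*x - 2*y
  coeff of dy ∧ dz: 2 - 2*x
Step 2: Apply d again to each 2-form coefficient. The only possible 3-form in R^3 is dx ∧ dy ∧ dz, with coefficient
  ∂(coeff of dy∧dz)/∂x - ∂(coeff of dx∧dz)/∂y + ∂(coeff of dx∧dy)/∂z
  = ∂/∂x (2 - 2*x) - ∂/∂y (-4*x - 2*y) + ∂/∂z (0).
Each of these terms simplifies to sums of mixed partials that cancel in pairs. The result is 0 (by equality of mixed partials for smooth functions — Schwarz / Clairaut).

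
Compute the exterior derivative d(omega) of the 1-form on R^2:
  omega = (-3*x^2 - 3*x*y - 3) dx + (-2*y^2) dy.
d(omega) = (3*x) dx ∧ dy

For a 1-form omega = sum_i f_i dx_i, the exterior derivative is
  d(omega) = sum_{i < j} (∂f_j/∂x_i - ∂f_i/∂x_j) dx_i ∧ dx_j.
  coefficient of dx ∧ dy: ∂f_2/∂x - ∂f_1/∂y = ∂(-2*y^2)/∂x - ∂(-3*x^2 - 3*x*y - 3)/∂y = 3*x
Assembling: d(omega) = (3*x) dx ∧ dy.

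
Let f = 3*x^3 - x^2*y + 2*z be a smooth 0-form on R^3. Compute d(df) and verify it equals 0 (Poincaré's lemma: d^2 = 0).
d(df) = 0

Step 1: df = sum_i (∂f/∂x_i) dx_i = (x*(9*x - 2*y)) dx + (-x^2) dy + (2) dz.
Step 2: Apply d again. Using the 1-form formula, the coefficient of dx ∧ dy in d(df) is ∂^2 f/∂x ∂y - ∂^2 f/∂y ∂x = (-2*x) - (-2*x) = 0 (equality of mixed partials for smooth f).
Similarly for dx ∧ dz and dy ∧ dz — all coefficients vanish. So d(df) = 0.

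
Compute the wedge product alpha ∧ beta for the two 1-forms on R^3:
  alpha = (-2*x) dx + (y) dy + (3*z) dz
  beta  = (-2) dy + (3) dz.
alpha ∧ beta = (4*x) dx ∧ dy + (-6*x) dx ∧ dz + (3*y + 6*z) dy ∧ dz

Distribute the wedge, using dx_i ∧ dx_j = -dx_j ∧ dx_i and dx_i ∧ dx_i = 0. For each pair (i, j) with i < j, the coefficient of dx_i ∧ dx_j in alpha ∧ beta is (alpha_i * beta_j - alpha_j * beta_i). Collecting: alpha ∧ beta = (4*x) dx ∧ dy + (-6*x) dx ∧ dz + (3*y + 6*z) dy ∧ dz.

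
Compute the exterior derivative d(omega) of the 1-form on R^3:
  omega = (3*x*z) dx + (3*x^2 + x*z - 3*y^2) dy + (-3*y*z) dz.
d(omega) = (6*x + z) dx ∧ dy + (-3*x) dx ∧ dz + (-x - 3*z) dy ∧ dz

For a 1-form omega = sum_i f_i dx_i, the exterior derivative is
  d(omega) = sum_{i < j} (∂f_j/∂x_i - ∂f_i/∂x_j) dx_i ∧ dx_j.
  coefficient of dx ∧ dy: ∂f_2/∂x - ∂f_1/∂y = ∂(3*x^2 + x*z - 3*y^2)/∂x - ∂(3*x*z)/∂y = 6*x + z
  coefficient of dx ∧ dz: ∂f_3/∂x - ∂f_1/∂z = ∂(-3*y*z)/∂x - ∂(3*x*z)/∂z = -3*x
  coefficient of dy ∧ dz: ∂f_3/∂y - ∂f_2/∂z = ∂(-3*y*z)/∂y - ∂(3*x^2 + x*z - 3*y^2)/∂z = -x - 3*z
Assembling: d(omega) = (6*x + z) dx ∧ dy + (-3*x) dx ∧ dz + (-x - 3*z) dy ∧ dz.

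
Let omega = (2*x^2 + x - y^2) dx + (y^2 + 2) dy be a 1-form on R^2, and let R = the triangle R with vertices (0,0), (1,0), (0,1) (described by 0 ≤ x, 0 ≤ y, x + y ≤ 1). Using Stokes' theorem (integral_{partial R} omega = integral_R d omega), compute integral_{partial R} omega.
integral_(partial R) omega = 1/3

Stokes: integral_partial_R omega = integral_R d omega with d omega = (∂Q/∂x - ∂P/∂y) dx ∧ dy.
  ∂Q/∂x = 0
  ∂P/∂y = -2*y
  integrand = ∂Q/∂x - ∂P/∂y = 2*y.
Integrating over R: integral_0^1 integral_0^{1-x} (2*y) dy dx = 1/3.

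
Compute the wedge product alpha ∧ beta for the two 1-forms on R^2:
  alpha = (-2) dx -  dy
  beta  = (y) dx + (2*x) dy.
alpha ∧ beta = (-4*x + y) dx ∧ dy

Distribute the wedge, using dx_i ∧ dx_j = -dx_j ∧ dx_i and dx_i ∧ dx_i = 0. For each pair (i, j) with i < j, the coefficient of dx_i ∧ dx_j in alpha ∧ beta is (alpha_i * beta_j - alpha_j * beta_i). Collecting: alpha ∧ beta = (-4*x + y) dx ∧ dy.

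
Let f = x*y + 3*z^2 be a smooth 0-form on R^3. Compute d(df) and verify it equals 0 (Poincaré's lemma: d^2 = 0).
d(df) = 0

Step 1: df = sum_i (∂f/∂x_i) dx_i = (y) dx + (x) dy + (6*z) dz.
Step 2: Apply d again. Using the 1-form formula, the coefficient of dx ∧ dy in d(df) is ∂^2 f/∂x ∂y - ∂^2 f/∂y ∂x = (1) - (1) = 0 (equality of mixed partials for smooth f).
Similarly for dx ∧ dz and dy ∧ dz — all coefficients vanish. So d(df) = 0.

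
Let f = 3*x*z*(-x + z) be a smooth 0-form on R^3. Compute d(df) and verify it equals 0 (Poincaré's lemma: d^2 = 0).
d(df) = 0

Step 1: df = sum_i (∂f/∂x_i) dx_i = (3*z*(-2*x + z)) dx + (0) dy + (3*x*(-x + 2*z)) dz.
Step 2: Apply d again. Using the 1-form formula, the coefficient of dx ∧ dy in d(df) is ∂^2 f/∂x ∂y - ∂^2 f/∂y ∂x = (0) - (0) = 0 (equality of mixed partials for smooth f).
Similarly for dx ∧ dz and dy ∧ dz — all coefficients vanish. So d(df) = 0.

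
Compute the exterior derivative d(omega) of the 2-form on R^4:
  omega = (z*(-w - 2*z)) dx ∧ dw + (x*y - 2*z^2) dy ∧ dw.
d(omega) = (w + 4*z) dx ∧ dz ∧ dw + (y) dx ∧ dy ∧ dw + (4*z) dy ∧ dz ∧ dw

For a 2-form omega = sum_{i<j} g_{ij} dx_i ∧ dx_j, the exterior derivative is
  d(omega) = sum_{i<j} d(g_{ij}) ∧ dx_i ∧ dx_j = sum_{i<j, k} (∂g_{ij}/∂x_k) dx_k ∧ dx_i ∧ dx_j.
Expand each term, using dx_k ∧ dx_i ∧ dx_j = sgn(permutation) dx_{(a)} ∧ dx_{(b)} ∧ dx_{(c)} with (a < b < c) sorted:
  d(z*(-w - 2*z)) includes (∂/∂z)(z*(-w - 2*z)) dz = (-w - 4*z) dz, which multiplied by dx ∧ dw gives (w + 4*z) dx ∧ dz ∧ dw
  d(x*y - 2*z^2) includes (∂/∂x)(x*y - 2*z^2) dx = (y) dx, which multiplied by dy ∧ dw gives (y) dx ∧ dy ∧ dw
  d(x*y - 2*z^2) includes (∂/∂z)(x*y - 2*z^2) dz = (-4*z) dz, which multiplied by dy ∧ dw gives (4*z) dy ∧ dz ∧ dw
Collecting like 3-forms: d(omega) = (w + 4*z) dx ∧ dz ∧ dw + (y) dx ∧ dy ∧ dw + (4*z) dy ∧ dz ∧ dw.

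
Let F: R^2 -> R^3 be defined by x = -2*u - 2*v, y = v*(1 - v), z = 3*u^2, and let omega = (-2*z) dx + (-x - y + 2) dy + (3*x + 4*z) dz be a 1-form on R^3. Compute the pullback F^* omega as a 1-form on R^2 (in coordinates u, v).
F^* omega = (12*u*(6*u^2 - 2*u - 3*v)) du + (12*u^2 - 4*u*v + 2*u - 2*v^3 - v^2 - 3*v + 2) dv

Using F^*(f dg) = (f ∘ F) d(g ∘ F), substitute each coordinate x_i by F_i(u, v) in f_i, and replace dx_i by d F_i = (∂F_i/∂u) du + (∂F_i/∂v) dv.
  For the x component: f_1(F) = -6*u^2; d F_1 = (-2) du + (-2) dv
  For the y component: f_2(F) = 2*u + v^2 + v + 2; d F_2 = (0) du + (1 - 2*v) dv
  For the z component: f_3(F) = 12*u^2 - 6*u - 6*v; d F_3 = (6*u) du + (0) dv
Combining and collecting du, dv coefficients:
  coeff of du: 12*u*(6*u^2 - 2*u - 3*v)
  coeff of dv: 12*u^2 - 4*u*v + 2*u - 2*v^3 - v^2 - 3*v + 2
F^* omega = (12*u*(6*u^2 - 2*u - 3*v)) du + (12*u^2 - 4*u*v + 2*u - 2*v^3 - v^2 - 3*v + 2) dv.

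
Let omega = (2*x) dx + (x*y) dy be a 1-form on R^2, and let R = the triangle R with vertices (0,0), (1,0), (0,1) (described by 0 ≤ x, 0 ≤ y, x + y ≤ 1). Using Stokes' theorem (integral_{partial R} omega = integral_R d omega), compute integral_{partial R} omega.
integral_(partial R) omega = 1/6

Stokes: integral_partial_R omega = integral_R d omega with d omega = (∂Q/∂x - ∂P/∂y) dx ∧ dy.
  ∂Q/∂x = y
  ∂P/∂y = 0
  integrand = ∂Q/∂x - ∂P/∂y = y.
Integrating over R: integral_0^1 integral_0^{1-x} (y) dy dx = 1/6.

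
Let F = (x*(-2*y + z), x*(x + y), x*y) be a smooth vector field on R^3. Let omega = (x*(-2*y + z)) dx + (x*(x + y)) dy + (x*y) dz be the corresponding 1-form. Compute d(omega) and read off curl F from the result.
d(omega) = (x) dy ∧ dz + (x - y) dz ∧ dx + (4*x + y) dx ∧ dy; curl F = (x, x - y, 4*x + y)

d omega = sum_{i<j} (∂f_j/∂x_i - ∂f_i/∂x_j) dx_i ∧ dx_j. Under the identification (dy ∧ dz, dz ∧ dx, dx ∧ dy) ↔ (e_x, e_y, e_z), the coefficients are exactly the components of curl F. Compute:
  ∂R/∂y - ∂Q/∂z = (x) - (0) = x
  ∂P/∂z - ∂R/∂x = (x) - (y) = x - y
  ∂Q/∂x - ∂P/∂y = (2*x + y) - (-2*x) = 4*x + y.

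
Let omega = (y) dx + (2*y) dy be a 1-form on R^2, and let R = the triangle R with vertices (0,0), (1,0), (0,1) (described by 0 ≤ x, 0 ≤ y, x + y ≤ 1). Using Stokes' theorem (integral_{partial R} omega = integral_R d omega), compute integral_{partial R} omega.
integral_(partial R) omega = -1/2

Stokes: integral_partial_R omega = integral_R d omega with d omega = (∂Q/∂x - ∂P/∂y) dx ∧ dy.
  ∂Q/∂x = 0
  ∂P/∂y = 1
  integrand = ∂Q/∂x - ∂P/∂y = -1.
Integrating over R: integral_0^1 integral_0^{1-x} (-1) dy dx = -1/2.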